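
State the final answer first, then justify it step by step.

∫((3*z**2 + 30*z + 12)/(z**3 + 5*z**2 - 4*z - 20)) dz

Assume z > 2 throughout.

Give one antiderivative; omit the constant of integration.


The answer is 3*log(z - 2) + 3*log(z + 2) - 3*log(z + 5).
Step 1. Decompose ∫((3*z**2 + 30*z + 12)/(z**3 + 5*z**2 - 4*z - 20)) dz by partial fractions, (3*z**2 + 30*z + 12)/(z**3 + 5*z**2 - 4*z - 20) = -3/(z + 5) + 3/(z + 2) + 3/(z - 2): now ∫(3/(z - 2)) dz + ∫(3/(z + 2)) dz + ∫(-3/(z + 5)) dz.
Step 2. Evaluate the standard form [assuming z > -2]: now 3*log(z + 2) + ∫(3/(z - 2)) dz + ∫(-3/(z + 5)) dz.
Step 3. Evaluate the standard form [assuming z > -5]: now 3*log(z + 2) - 3*log(z + 5) + ∫(3/(z - 2)) dz.
Step 4. Evaluate the standard form [assuming z > 2]: now 3*log(z - 2) + 3*log(z + 2) - 3*log(z + 5).
Answer: 3*log(z - 2) + 3*log(z + 2) - 3*log(z + 5).


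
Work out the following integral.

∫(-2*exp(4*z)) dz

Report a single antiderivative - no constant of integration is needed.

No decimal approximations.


Answer: -exp(4*z)/2.


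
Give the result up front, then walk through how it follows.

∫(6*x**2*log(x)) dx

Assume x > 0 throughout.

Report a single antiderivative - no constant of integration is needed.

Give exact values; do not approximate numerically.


The answer is 2*x**3*log(x) - 2*x**3/3.
Step 1. Integrate ∫(6*x**2*log(x)) dx by parts with u = log(x), dv = (6*x**2) dx, so v = 2*x**3 [assuming x > 0]: now 2*x**3*log(x) + ∫(-2*x**2) dx.
Step 2. Evaluate the standard form: now 2*x**3*log(x) - 2*x**3/3.
Answer: 2*x**3*log(x) - 2*x**3/3.


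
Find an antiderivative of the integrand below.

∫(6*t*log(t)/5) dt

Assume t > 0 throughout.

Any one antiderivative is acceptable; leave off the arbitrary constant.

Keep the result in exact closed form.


Answer: 3*t**2*log(t)/5 - 3*t**2/10.


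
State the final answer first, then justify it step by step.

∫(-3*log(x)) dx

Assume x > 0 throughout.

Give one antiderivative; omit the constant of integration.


The answer is -3*x*log(x) + 3*x.
Step 1. Integrate ∫(-3*log(x)) dx by parts with u = log(x), dv = (-3) dx, so v = -3*x [assuming x > 0]: now -3*x*log(x) + ∫(3) dx.
Step 2. Evaluate the standard form: now -3*x*log(x) + 3*x.
Answer: -3*x*log(x) + 3*x.


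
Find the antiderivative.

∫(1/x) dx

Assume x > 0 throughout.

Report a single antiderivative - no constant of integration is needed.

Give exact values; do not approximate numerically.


Answer: log(x).


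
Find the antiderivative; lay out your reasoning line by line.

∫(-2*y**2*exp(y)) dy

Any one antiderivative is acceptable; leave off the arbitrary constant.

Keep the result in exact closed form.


Step 1. Integrate ∫(-2*y**2*exp(y)) dy by parts with u = y**2, dv = (-2*exp(y)) dy, so v = -2*exp(y): now -2*y**2*exp(y) + ∫(4*y*exp(y)) dy.
Step 2. Integrate ∫(4*y*exp(y)) dy by parts with u = y, dv = (4*exp(y)) dy, so v = 4*exp(y): now -2*y**2*exp(y) + 4*y*exp(y) + ∫(-4*exp(y)) dy.
Step 3. Evaluate the standard form: now -2*y**2*exp(y) + 4*y*exp(y) - 4*exp(y).
Answer: -2*y**2*exp(y) + 4*y*exp(y) - 4*exp(y).


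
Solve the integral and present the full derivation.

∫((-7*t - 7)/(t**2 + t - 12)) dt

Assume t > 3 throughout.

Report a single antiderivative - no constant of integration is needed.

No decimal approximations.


Step 1. Decompose ∫((-7*t - 7)/(t**2 + t - 12)) dt by partial fractions, (-7*t - 7)/(t**2 + t - 12) = -3/(t + 4) - 4/(t - 3): now ∫(-4/(t - 3)) dt + ∫(-3/(t + 4)) dt.
Step 2. Evaluate the standard form [assuming t > -4]: now -3*log(t + 4) + ∫(-4/(t - 3)) dt.
Step 3. Evaluate the standard form [assuming t > 3]: now -4*log(t - 3) - 3*log(t + 4).
Answer: -4*log(t - 3) - 3*log(t + 4).


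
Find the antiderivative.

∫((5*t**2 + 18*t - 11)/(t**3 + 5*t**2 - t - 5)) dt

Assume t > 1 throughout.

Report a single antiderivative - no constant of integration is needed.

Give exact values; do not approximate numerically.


Answer: log(t - 1) + 3*log(t + 1) + log(t + 5).


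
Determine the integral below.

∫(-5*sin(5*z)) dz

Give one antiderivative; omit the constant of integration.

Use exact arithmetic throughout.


Answer: cos(5*z).


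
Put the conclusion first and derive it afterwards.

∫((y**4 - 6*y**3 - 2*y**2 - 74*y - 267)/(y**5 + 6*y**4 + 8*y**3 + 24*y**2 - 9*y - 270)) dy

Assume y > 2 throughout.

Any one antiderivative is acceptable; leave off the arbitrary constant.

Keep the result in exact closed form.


The answer is -log(y - 2) - log(y + 3) + 3*log(y + 5) + 2*atan(y/3)/3.
Step 1. Decompose ∫((y**4 - 6*y**3 - 2*y**2 - 74*y - 267)/(y**5 + 6*y**4 + 8*y**3 + 24*y**2 - 9*y - 270)) dy by partial fractions, (y**4 - 6*y**3 - 2*y**2 - 74*y - 267)/(y**5 + 6*y**4 + 8*y**3 + 24*y**2 - 9*y - 270) = 2/(y**2 + 9) + 3/(y + 5) - 1/(y + 3) - 1/(y - 2): now ∫(-1/(y - 2)) dy + ∫(-1/(y + 3)) dy + ∫(3/(y + 5)) dy + ∫(2/(y**2 + 9)) dy.
Step 2. Evaluate the standard form [assuming y > 2]: now -log(y - 2) + ∫(-1/(y + 3)) dy + ∫(3/(y + 5)) dy + ∫(2/(y**2 + 9)) dy.
Step 3. Evaluate the standard form [assuming y > -5]: now -log(y - 2) + 3*log(y + 5) + ∫(-1/(y + 3)) dy + ∫(2/(y**2 + 9)) dy.
Step 4. Evaluate the standard form [assuming y > -3]: now -log(y - 2) - log(y + 3) + 3*log(y + 5) + ∫(2/(y**2 + 9)) dy.
Step 5. Evaluate the standard form: now -log(y - 2) - log(y + 3) + 3*log(y + 5) + 2*atan(y/3)/3.
Answer: -log(y - 2) - log(y + 3) + 3*log(y + 5) + 2*atan(y/3)/3.


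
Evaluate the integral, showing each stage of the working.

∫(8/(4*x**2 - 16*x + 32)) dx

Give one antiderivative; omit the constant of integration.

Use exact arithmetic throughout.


Step 1. Substitute u = 2*x - 4, turning ∫(8/(4*x**2 - 16*x + 32)) dx into ∫(4/(u**2 + 16)) du: now ∫(4/(u**2 + 16)) du.
Step 2. Evaluate the standard form: now atan(u/4).
Step 3. Substitute back u = 2*x - 4: now atan(x/2 - 1).
Answer: atan(x/2 - 1).


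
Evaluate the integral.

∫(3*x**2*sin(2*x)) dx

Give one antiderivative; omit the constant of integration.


Answer: -3*x**2*cos(2*x)/2 + 3*x*sin(2*x)/2 + 3*cos(2*x)/4.


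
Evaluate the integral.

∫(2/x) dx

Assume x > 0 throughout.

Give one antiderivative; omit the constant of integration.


Answer: 2*log(x).


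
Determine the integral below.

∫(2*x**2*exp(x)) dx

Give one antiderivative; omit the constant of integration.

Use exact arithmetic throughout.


Answer: 2*x**2*exp(x) - 4*x*exp(x) + 4*exp(x).


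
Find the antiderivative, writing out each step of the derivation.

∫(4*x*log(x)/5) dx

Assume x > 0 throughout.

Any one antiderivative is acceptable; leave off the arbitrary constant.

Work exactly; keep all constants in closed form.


Step 1. Integrate ∫(4*x*log(x)/5) dx by parts with u = log(x), dv = (4*x/5) dx, so v = 2*x**2/5 [assuming x > 0]: now 2*x**2*log(x)/5 + ∫(-2*x/5) dx.
Step 2. Evaluate the standard form: now 2*x**2*log(x)/5 - x**2/5.
Answer: 2*x**2*log(x)/5 - x**2/5.


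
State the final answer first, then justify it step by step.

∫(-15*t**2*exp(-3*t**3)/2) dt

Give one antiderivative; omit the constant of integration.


The answer is 5*exp(-3*t**3)/6.
Step 1. Substitute u = t**3, turning ∫(-15*t**2*exp(-3*t**3)/2) dt into ∫(-5*exp(-3*u)/2) du: now ∫(-5*exp(-3*u)/2) du.
Step 2. Evaluate the standard form: now 5*exp(-3*u)/6.
Step 3. Substitute back u = t**3: now 5*exp(-3*t**3)/6.
Answer: 5*exp(-3*t**3)/6.


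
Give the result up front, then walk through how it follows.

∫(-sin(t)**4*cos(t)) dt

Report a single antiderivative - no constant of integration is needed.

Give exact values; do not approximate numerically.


The answer is -sin(t)**5/5.
Step 1. Substitute u = sin(t), turning ∫(-sin(t)**4*cos(t)) dt into ∫(-u**4) du: now ∫(-u**4) du.
Step 2. Evaluate the standard form: now -u**5/5.
Step 3. Substitute back u = sin(t): now -sin(t)**5/5.
Answer: -sin(t)**5/5.


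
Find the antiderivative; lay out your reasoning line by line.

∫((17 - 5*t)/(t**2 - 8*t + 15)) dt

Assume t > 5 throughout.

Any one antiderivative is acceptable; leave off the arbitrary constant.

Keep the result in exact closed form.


Step 1. Decompose ∫((17 - 5*t)/(t**2 - 8*t + 15)) dt by partial fractions, (17 - 5*t)/(t**2 - 8*t + 15) = -1/(t - 3) - 4/(t - 5): now ∫(-4/(t - 5)) dt + ∫(-1/(t - 3)) dt.
Step 2. Evaluate the standard form [assuming t > 3]: now -log(t - 3) + ∫(-4/(t - 5)) dt.
Step 3. Evaluate the standard form [assuming t > 5]: now -4*log(t - 5) - log(t - 3).
Answer: -4*log(t - 5) - log(t - 3).


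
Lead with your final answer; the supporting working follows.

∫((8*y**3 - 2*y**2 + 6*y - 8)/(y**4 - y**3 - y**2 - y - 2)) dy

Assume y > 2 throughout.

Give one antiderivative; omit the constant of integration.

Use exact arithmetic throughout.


The answer is 4*log(y - 2) + 4*log(y + 1) + 2*atan(y).
Step 1. Decompose ∫((8*y**3 - 2*y**2 + 6*y - 8)/(y**4 - y**3 - y**2 - y - 2)) dy by partial fractions, (8*y**3 - 2*y**2 + 6*y - 8)/(y**4 - y**3 - y**2 - y - 2) = 2/(y**2 + 1) + 4/(y + 1) + 4/(y - 2): now ∫(4/(y - 2)) dy + ∫(4/(y + 1)) dy + ∫(2/(y**2 + 1)) dy.
Step 2. Evaluate the standard form [assuming y > 2]: now 4*log(y - 2) + ∫(4/(y + 1)) dy + ∫(2/(y**2 + 1)) dy.
Step 3. Evaluate the standard form [assuming y > -1]: now 4*log(y - 2) + 4*log(y + 1) + ∫(2/(y**2 + 1)) dy.
Step 4. Evaluate the standard form: now 4*log(y - 2) + 4*log(y + 1) + 2*atan(y).
Answer: 4*log(y - 2) + 4*log(y + 1) + 2*atan(y).


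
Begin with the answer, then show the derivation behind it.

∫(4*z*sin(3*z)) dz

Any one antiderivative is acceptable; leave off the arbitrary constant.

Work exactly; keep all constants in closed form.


The answer is -4*z*cos(3*z)/3 + 4*sin(3*z)/9.
Step 1. Integrate ∫(4*z*sin(3*z)) dz by parts with u = z, dv = (4*sin(3*z)) dz, so v = -4*cos(3*z)/3: now -4*z*cos(3*z)/3 + ∫(4*cos(3*z)/3) dz.
Step 2. Evaluate the standard form: now -4*z*cos(3*z)/3 + 4*sin(3*z)/9.
Answer: -4*z*cos(3*z)/3 + 4*sin(3*z)/9.


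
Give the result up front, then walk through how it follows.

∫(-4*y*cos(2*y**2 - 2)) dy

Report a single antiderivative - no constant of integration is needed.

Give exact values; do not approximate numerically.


The answer is -sin(2*y**2 - 2).
Step 1. Substitute u = y**2 - 1, turning ∫(-4*y*cos(2*y**2 - 2)) dy into ∫(-2*cos(2*u)) du: now ∫(-2*cos(2*u)) du.
Step 2. Evaluate the standard form: now -sin(2*u).
Step 3. Substitute back u = y**2 - 1: now -sin(2*y**2 - 2).
Answer: -sin(2*y**2 - 2).


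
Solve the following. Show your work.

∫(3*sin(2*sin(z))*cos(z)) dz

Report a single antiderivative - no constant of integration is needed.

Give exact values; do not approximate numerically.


Step 1. Substitute u = sin(z), turning ∫(3*sin(2*sin(z))*cos(z)) dz into ∫(3*sin(2*u)) du: now ∫(3*sin(2*u)) du.
Step 2. Evaluate the standard form: now -3*cos(2*u)/2.
Step 3. Substitute back u = sin(z): now -3*cos(2*sin(z))/2.
Answer: -3*cos(2*sin(z))/2.


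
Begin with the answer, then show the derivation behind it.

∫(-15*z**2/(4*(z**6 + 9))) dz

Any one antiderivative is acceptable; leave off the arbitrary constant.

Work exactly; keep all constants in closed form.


The answer is -5*atan(z**3/3)/12.
Step 1. Substitute u = z**3, turning ∫(-15*z**2/(4*(z**6 + 9))) dz into ∫(-5/(4*(u**2 + 9))) du: now ∫(-5/(4*(u**2 + 9))) du.
Step 2. Evaluate the standard form: now -5*atan(u/3)/12.
Step 3. Substitute back u = z**3: now -5*atan(z**3/3)/12.
Answer: -5*atan(z**3/3)/12.


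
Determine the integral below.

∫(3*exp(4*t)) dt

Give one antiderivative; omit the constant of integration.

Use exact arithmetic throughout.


Answer: 3*exp(4*t)/4.


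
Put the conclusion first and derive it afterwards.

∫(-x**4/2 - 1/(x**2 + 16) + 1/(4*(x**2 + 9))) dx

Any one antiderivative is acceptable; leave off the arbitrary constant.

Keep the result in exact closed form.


The answer is -x**5/10 - atan(x/4)/4 + atan(x/3)/12.
Step 1. Rewrite: now ∫(-x**4/2) dx + ∫(1/(4*(x**2 + 9))) dx + ∫(-1/(x**2 + 16)) dx.
Step 2. Evaluate the standard form: now -atan(x/4)/4 + ∫(-x**4/2) dx + ∫(1/(4*(x**2 + 9))) dx.
Step 3. Evaluate the standard form: now -x**5/10 - atan(x/4)/4 + ∫(1/(4*(x**2 + 9))) dx.
Step 4. Evaluate the standard form: now -x**5/10 - atan(x/4)/4 + atan(x/3)/12.
Answer: -x**5/10 - atan(x/4)/4 + atan(x/3)/12.


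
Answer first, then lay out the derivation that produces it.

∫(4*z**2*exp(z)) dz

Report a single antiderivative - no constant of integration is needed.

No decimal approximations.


The answer is 4*z**2*exp(z) - 8*z*exp(z) + 8*exp(z).
Step 1. Integrate ∫(4*z**2*exp(z)) dz by parts with u = z**2, dv = (4*exp(z)) dz, so v = 4*exp(z): now 4*z**2*exp(z) + ∫(-8*z*exp(z)) dz.
Step 2. Integrate ∫(-8*z*exp(z)) dz by parts with u = z, dv = (-8*exp(z)) dz, so v = -8*exp(z): now 4*z**2*exp(z) - 8*z*exp(z) + ∫(8*exp(z)) dz.
Step 3. Evaluate the standard form: now 4*z**2*exp(z) - 8*z*exp(z) + 8*exp(z).
Answer: 4*z**2*exp(z) - 8*z*exp(z) + 8*exp(z).


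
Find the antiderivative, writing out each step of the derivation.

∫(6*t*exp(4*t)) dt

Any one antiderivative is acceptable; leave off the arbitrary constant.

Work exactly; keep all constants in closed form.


Step 1. Integrate ∫(6*t*exp(4*t)) dt by parts with u = t, dv = (6*exp(4*t)) dt, so v = 3*exp(4*t)/2: now 3*t*exp(4*t)/2 + ∫(-3*exp(4*t)/2) dt.
Step 2. Evaluate the standard form: now 3*t*exp(4*t)/2 - 3*exp(4*t)/8.
Answer: 3*t*exp(4*t)/2 - 3*exp(4*t)/8.


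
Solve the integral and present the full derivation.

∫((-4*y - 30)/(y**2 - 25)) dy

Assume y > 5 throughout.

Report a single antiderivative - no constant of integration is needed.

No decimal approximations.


Step 1. Decompose ∫((-4*y - 30)/(y**2 - 25)) dy by partial fractions, (-4*y - 30)/(y**2 - 25) = 1/(y + 5) - 5/(y - 5): now ∫(-5/(y - 5)) dy + ∫(1/(y + 5)) dy.
Step 2. Evaluate the standard form [assuming y > 5]: now -5*log(y - 5) + ∫(1/(y + 5)) dy.
Step 3. Evaluate the standard form [assuming y > -5]: now -5*log(y - 5) + log(y + 5).
Answer: -5*log(y - 5) + log(y + 5).


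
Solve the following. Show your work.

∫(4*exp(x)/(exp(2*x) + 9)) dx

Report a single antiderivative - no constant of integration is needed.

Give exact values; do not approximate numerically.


Step 1. Substitute u = exp(x), turning ∫(4*exp(x)/(exp(2*x) + 9)) dx into ∫(4/(u**2 + 9)) du: now ∫(4/(u**2 + 9)) du.
Step 2. Evaluate the standard form: now 4*atan(u/3)/3.
Step 3. Substitute back u = exp(x): now 4*atan(exp(x)/3)/3.
Answer: 4*atan(exp(x)/3)/3.


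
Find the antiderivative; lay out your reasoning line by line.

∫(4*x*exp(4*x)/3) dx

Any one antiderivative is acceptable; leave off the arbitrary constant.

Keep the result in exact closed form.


Step 1. Integrate ∫(4*x*exp(4*x)/3) dx by parts with u = x, dv = (4*exp(4*x)/3) dx, so v = exp(4*x)/3: now x*exp(4*x)/3 + ∫(-exp(4*x)/3) dx.
Step 2. Evaluate the standard form: now x*exp(4*x)/3 - exp(4*x)/12.
Answer: x*exp(4*x)/3 - exp(4*x)/12.


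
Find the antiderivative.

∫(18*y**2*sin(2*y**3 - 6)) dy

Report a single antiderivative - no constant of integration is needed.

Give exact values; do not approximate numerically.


Answer: -3*cos(2*y**3 - 6).


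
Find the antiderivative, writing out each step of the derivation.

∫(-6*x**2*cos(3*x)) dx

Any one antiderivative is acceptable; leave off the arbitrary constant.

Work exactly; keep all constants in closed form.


Step 1. Integrate ∫(-6*x**2*cos(3*x)) dx by parts with u = x**2, dv = (-6*cos(3*x)) dx, so v = -2*sin(3*x): now -2*x**2*sin(3*x) + ∫(4*x*sin(3*x)) dx.
Step 2. Integrate ∫(4*x*sin(3*x)) dx by parts with u = x, dv = (4*sin(3*x)) dx, so v = -4*cos(3*x)/3: now -2*x**2*sin(3*x) - 4*x*cos(3*x)/3 + ∫(4*cos(3*x)/3) dx.
Step 3. Evaluate the standard form: now -2*x**2*sin(3*x) - 4*x*cos(3*x)/3 + 4*sin(3*x)/9.
Answer: -2*x**2*sin(3*x) - 4*x*cos(3*x)/3 + 4*sin(3*x)/9.


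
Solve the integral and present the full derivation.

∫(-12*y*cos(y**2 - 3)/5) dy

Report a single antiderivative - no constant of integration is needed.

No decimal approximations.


Step 1. Substitute u = y**2 - 3, turning ∫(-12*y*cos(y**2 - 3)/5) dy into ∫(-6*cos(u)/5) du: now ∫(-6*cos(u)/5) du.
Step 2. Evaluate the standard form: now -6*sin(u)/5.
Step 3. Substitute back u = y**2 - 3: now -6*sin(y**2 - 3)/5.
Answer: -6*sin(y**2 - 3)/5.


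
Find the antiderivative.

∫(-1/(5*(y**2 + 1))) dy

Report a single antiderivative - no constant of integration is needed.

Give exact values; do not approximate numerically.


Answer: -atan(y)/5.


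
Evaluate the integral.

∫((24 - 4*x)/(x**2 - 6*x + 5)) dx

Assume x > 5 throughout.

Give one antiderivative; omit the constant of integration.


Answer: log(x - 5) - 5*log(x - 1).


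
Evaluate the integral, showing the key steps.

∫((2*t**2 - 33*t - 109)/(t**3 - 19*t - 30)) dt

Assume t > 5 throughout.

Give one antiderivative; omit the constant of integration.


Step 1. Decompose ∫((2*t**2 - 33*t - 109)/(t**3 - 19*t - 30)) dt by partial fractions, (2*t**2 - 33*t - 109)/(t**3 - 19*t - 30) = 1/(t + 3) + 5/(t + 2) - 4/(t - 5): now ∫(-4/(t - 5)) dt + ∫(5/(t + 2)) dt + ∫(1/(t + 3)) dt.
Step 2. Evaluate the standard form [assuming t > 5]: now -4*log(t - 5) + ∫(5/(t + 2)) dt + ∫(1/(t + 3)) dt.
Step 3. Evaluate the standard form [assuming t > -3]: now -4*log(t - 5) + log(t + 3) + ∫(5/(t + 2)) dt.
Step 4. Evaluate the standard form [assuming t > -2]: now -4*log(t - 5) + 5*log(t + 2) + log(t + 3).
Answer: -4*log(t - 5) + 5*log(t + 2) + log(t + 3).


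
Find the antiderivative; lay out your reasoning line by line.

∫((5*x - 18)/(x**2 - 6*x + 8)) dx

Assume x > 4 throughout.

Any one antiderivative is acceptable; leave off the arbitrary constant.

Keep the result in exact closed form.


Step 1. Decompose ∫((5*x - 18)/(x**2 - 6*x + 8)) dx by partial fractions, (5*x - 18)/(x**2 - 6*x + 8) = 4/(x - 2) + 1/(x - 4): now ∫(1/(x - 4)) dx + ∫(4/(x - 2)) dx.
Step 2. Evaluate the standard form [assuming x > 2]: now 4*log(x - 2) + ∫(1/(x - 4)) dx.
Step 3. Evaluate the standard form [assuming x > 4]: now log(x - 4) + 4*log(x - 2).
Answer: log(x - 4) + 4*log(x - 2).


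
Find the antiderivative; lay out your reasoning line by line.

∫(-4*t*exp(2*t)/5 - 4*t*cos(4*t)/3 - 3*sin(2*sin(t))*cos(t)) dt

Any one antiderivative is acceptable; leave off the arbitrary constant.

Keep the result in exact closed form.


Step 1. Rewrite: now ∫(-4*t*exp(2*t)/5) dt + ∫(-4*t*cos(4*t)/3) dt + ∫(-3*sin(2*sin(t))*cos(t)) dt.
Step 2. Integrate ∫(-4*t*cos(4*t)/3) dt by parts with u = t, dv = (-4*cos(4*t)/3) dt, so v = -sin(4*t)/3: now -t*sin(4*t)/3 + ∫(-4*t*exp(2*t)/5) dt + ∫(-3*sin(2*sin(t))*cos(t)) dt + ∫(sin(4*t)/3) dt.
Step 3. Evaluate the standard form: now -t*sin(4*t)/3 - cos(4*t)/12 + ∫(-4*t*exp(2*t)/5) dt + ∫(-3*sin(2*sin(t))*cos(t)) dt.
Step 4. Integrate ∫(-4*t*exp(2*t)/5) dt by parts with u = t, dv = (-4*exp(2*t)/5) dt, so v = -2*exp(2*t)/5: now -2*t*exp(2*t)/5 - t*sin(4*t)/3 - cos(4*t)/12 + ∫(-3*sin(2*sin(t))*cos(t)) dt + ∫(2*exp(2*t)/5) dt.
Step 5. Evaluate the standard form: now -2*t*exp(2*t)/5 - t*sin(4*t)/3 + exp(2*t)/5 - cos(4*t)/12 + ∫(-3*sin(2*sin(t))*cos(t)) dt.
Step 6. Substitute u = sin(t), turning ∫(-3*sin(2*sin(t))*cos(t)) dt into ∫(-3*sin(2*u)) du: now -2*t*exp(2*t)/5 - t*sin(4*t)/3 + exp(2*t)/5 - cos(4*t)/12 + ∫(-3*sin(2*u)) du.
Step 7. Evaluate the standard form: now -2*t*exp(2*t)/5 - t*sin(4*t)/3 + exp(2*t)/5 - cos(4*t)/12 + 3*cos(2*u)/2.
Step 8. Substitute back u = sin(t): now -2*t*exp(2*t)/5 - t*sin(4*t)/3 + exp(2*t)/5 - cos(4*t)/12 + 3*cos(2*sin(t))/2.
Answer: -2*t*exp(2*t)/5 - t*sin(4*t)/3 + exp(2*t)/5 - cos(4*t)/12 + 3*cos(2*sin(t))/2.


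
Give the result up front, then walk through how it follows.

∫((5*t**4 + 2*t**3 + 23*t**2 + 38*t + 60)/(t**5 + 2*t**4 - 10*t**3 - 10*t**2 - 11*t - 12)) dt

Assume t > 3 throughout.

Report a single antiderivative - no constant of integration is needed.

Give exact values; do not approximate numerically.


The answer is 3*log(t - 3) - 2*log(t + 1) + 4*log(t + 4) - 3*atan(t).
Step 1. Decompose ∫((5*t**4 + 2*t**3 + 23*t**2 + 38*t + 60)/(t**5 + 2*t**4 - 10*t**3 - 10*t**2 - 11*t - 12)) dt by partial fractions, (5*t**4 + 2*t**3 + 23*t**2 + 38*t + 60)/(t**5 + 2*t**4 - 10*t**3 - 10*t**2 - 11*t - 12) = -3/(t**2 + 1) + 4/(t + 4) - 2/(t + 1) + 3/(t - 3): now ∫(3/(t - 3)) dt + ∫(-2/(t + 1)) dt + ∫(4/(t + 4)) dt + ∫(-3/(t**2 + 1)) dt.
Step 2. Evaluate the standard form [assuming t > -4]: now 4*log(t + 4) + ∫(3/(t - 3)) dt + ∫(-2/(t + 1)) dt + ∫(-3/(t**2 + 1)) dt.
Step 3. Evaluate the standard form [assuming t > 3]: now 3*log(t - 3) + 4*log(t + 4) + ∫(-2/(t + 1)) dt + ∫(-3/(t**2 + 1)) dt.
Step 4. Evaluate the standard form [assuming t > -1]: now 3*log(t - 3) - 2*log(t + 1) + 4*log(t + 4) + ∫(-3/(t**2 + 1)) dt.
Step 5. Evaluate the standard form: now 3*log(t - 3) - 2*log(t + 1) + 4*log(t + 4) - 3*atan(t).
Answer: 3*log(t - 3) - 2*log(t + 1) + 4*log(t + 4) - 3*atan(t).


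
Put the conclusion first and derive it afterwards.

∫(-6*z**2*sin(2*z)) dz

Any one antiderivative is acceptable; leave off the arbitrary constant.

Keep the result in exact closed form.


The answer is 3*z**2*cos(2*z) - 3*z*sin(2*z) - 3*cos(2*z)/2.
Step 1. Integrate ∫(-6*z**2*sin(2*z)) dz by parts with u = z**2, dv = (-6*sin(2*z)) dz, so v = 3*cos(2*z): now 3*z**2*cos(2*z) + ∫(-6*z*cos(2*z)) dz.
Step 2. Integrate ∫(-6*z*cos(2*z)) dz by parts with u = z, dv = (-6*cos(2*z)) dz, so v = -3*sin(2*z): now 3*z**2*cos(2*z) - 3*z*sin(2*z) + ∫(3*sin(2*z)) dz.
Step 3. Evaluate the standard form: now 3*z**2*cos(2*z) - 3*z*sin(2*z) - 3*cos(2*z)/2.
Answer: 3*z**2*cos(2*z) - 3*z*sin(2*z) - 3*cos(2*z)/2.


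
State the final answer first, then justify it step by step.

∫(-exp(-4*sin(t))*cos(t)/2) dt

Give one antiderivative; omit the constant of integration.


The answer is exp(-4*sin(t))/8.
Step 1. Substitute u = sin(t), turning ∫(-exp(-4*sin(t))*cos(t)/2) dt into ∫(-exp(-4*u)/2) du: now ∫(-exp(-4*u)/2) du.
Step 2. Evaluate the standard form: now exp(-4*u)/8.
Step 3. Substitute back u = sin(t): now exp(-4*sin(t))/8.
Answer: exp(-4*sin(t))/8.


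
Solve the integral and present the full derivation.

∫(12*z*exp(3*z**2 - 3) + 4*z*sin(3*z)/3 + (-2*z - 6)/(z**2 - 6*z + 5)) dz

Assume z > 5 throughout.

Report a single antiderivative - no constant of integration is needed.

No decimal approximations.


Step 1. Rewrite: now ∫(12*z*exp(3*z**2 - 3)) dz + ∫(4*z*sin(3*z)/3) dz + ∫((-2*z - 6)/(z**2 - 6*z + 5)) dz.
Step 2. Substitute u = z**2 - 1, turning ∫(12*z*exp(3*z**2 - 3)) dz into ∫(6*exp(3*u)) du: now ∫(4*z*sin(3*z)/3) dz + ∫((-2*z - 6)/(z**2 - 6*z + 5)) dz + ∫(6*exp(3*u)) du.
Step 3. Evaluate the standard form: now 2*exp(3*u) + ∫(4*z*sin(3*z)/3) dz + ∫((-2*z - 6)/(z**2 - 6*z + 5)) dz.
Step 4. Substitute back u = z**2 - 1: now 2*exp(3*z**2 - 3) + ∫(4*z*sin(3*z)/3) dz + ∫((-2*z - 6)/(z**2 - 6*z + 5)) dz.
Step 5. Decompose ∫((-2*z - 6)/(z**2 - 6*z + 5)) dz by partial fractions, (-2*z - 6)/(z**2 - 6*z + 5) = 2/(z - 1) - 4/(z - 5): now 2*exp(3*z**2 - 3) + ∫(4*z*sin(3*z)/3) dz + ∫(-4/(z - 5)) dz + ∫(2/(z - 1)) dz.
Step 6. Evaluate the standard form [assuming z > 1]: now 2*exp(3*z**2 - 3) + 2*log(z - 1) + ∫(4*z*sin(3*z)/3) dz + ∫(-4/(z - 5)) dz.
Step 7. Evaluate the standard form [assuming z > 5]: now 2*exp(3*z**2 - 3) - 4*log(z - 5) + 2*log(z - 1) + ∫(4*z*sin(3*z)/3) dz.
Step 8. Integrate ∫(4*z*sin(3*z)/3) dz by parts with u = z, dv = (4*sin(3*z)/3) dz, so v = -4*cos(3*z)/9: now -4*z*cos(3*z)/9 + 2*exp(3*z**2 - 3) - 4*log(z - 5) + 2*log(z - 1) + ∫(4*cos(3*z)/9) dz.
Step 9. Evaluate the standard form: now -4*z*cos(3*z)/9 + 2*exp(3*z**2 - 3) - 4*log(z - 5) + 2*log(z - 1) + 4*sin(3*z)/27.
Answer: -4*z*cos(3*z)/9 + 2*exp(3*z**2 - 3) - 4*log(z - 5) + 2*log(z - 1) + 4*sin(3*z)/27.


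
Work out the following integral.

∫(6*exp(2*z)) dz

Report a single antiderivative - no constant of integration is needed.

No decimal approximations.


Answer: 3*exp(2*z).


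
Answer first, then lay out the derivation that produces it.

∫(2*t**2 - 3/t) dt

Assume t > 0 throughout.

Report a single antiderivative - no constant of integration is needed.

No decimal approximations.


The answer is 2*t**3/3 - 3*log(t).
Step 1. Rewrite: now ∫(-3/t) dt + ∫(2*t**2) dt.
Step 2. Evaluate the standard form: now 2*t**3/3 + ∫(-3/t) dt.
Step 3. Evaluate the standard form [assuming t > 0]: now 2*t**3/3 - 3*log(t).
Answer: 2*t**3/3 - 3*log(t).


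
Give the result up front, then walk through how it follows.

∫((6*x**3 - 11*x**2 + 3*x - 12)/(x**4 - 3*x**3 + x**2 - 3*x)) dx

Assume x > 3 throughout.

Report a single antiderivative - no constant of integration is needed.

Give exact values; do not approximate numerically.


The answer is 4*log(x) + 2*log(x - 3) + atan(x).
Step 1. Decompose ∫((6*x**3 - 11*x**2 + 3*x - 12)/(x**4 - 3*x**3 + x**2 - 3*x)) dx by partial fractions, (6*x**3 - 11*x**2 + 3*x - 12)/(x**4 - 3*x**3 + x**2 - 3*x) = 1/(x**2 + 1) + 2/(x - 3) + 4/x: now ∫(4/x) dx + ∫(2/(x - 3)) dx + ∫(1/(x**2 + 1)) dx.
Step 2. Evaluate the standard form [assuming x > 0]: now 4*log(x) + ∫(2/(x - 3)) dx + ∫(1/(x**2 + 1)) dx.
Step 3. Evaluate the standard form [assuming x > 3]: now 4*log(x) + 2*log(x - 3) + ∫(1/(x**2 + 1)) dx.
Step 4. Evaluate the standard form: now 4*log(x) + 2*log(x - 3) + atan(x).
Answer: 4*log(x) + 2*log(x - 3) + atan(x).


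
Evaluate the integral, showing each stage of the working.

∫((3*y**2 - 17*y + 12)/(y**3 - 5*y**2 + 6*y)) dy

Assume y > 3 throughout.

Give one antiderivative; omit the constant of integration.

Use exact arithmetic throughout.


Step 1. Decompose ∫((3*y**2 - 17*y + 12)/(y**3 - 5*y**2 + 6*y)) dy by partial fractions, (3*y**2 - 17*y + 12)/(y**3 - 5*y**2 + 6*y) = 5/(y - 2) - 4/(y - 3) + 2/y: now ∫(2/y) dy + ∫(-4/(y - 3)) dy + ∫(5/(y - 2)) dy.
Step 2. Evaluate the standard form [assuming y > 3]: now -4*log(y - 3) + ∫(2/y) dy + ∫(5/(y - 2)) dy.
Step 3. Evaluate the standard form [assuming y > 2]: now -4*log(y - 3) + 5*log(y - 2) + ∫(2/y) dy.
Step 4. Evaluate the standard form [assuming y > 0]: now 2*log(y) - 4*log(y - 3) + 5*log(y - 2).
Answer: 2*log(y) - 4*log(y - 3) + 5*log(y - 2).


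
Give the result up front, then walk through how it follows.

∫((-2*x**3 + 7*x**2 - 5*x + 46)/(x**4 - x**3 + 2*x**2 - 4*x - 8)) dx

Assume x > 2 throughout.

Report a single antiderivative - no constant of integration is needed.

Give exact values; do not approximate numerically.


The answer is 2*log(x - 2) - 4*log(x + 1) - 3*atan(x/2)/2.
Step 1. Decompose ∫((-2*x**3 + 7*x**2 - 5*x + 46)/(x**4 - x**3 + 2*x**2 - 4*x - 8)) dx by partial fractions, (-2*x**3 + 7*x**2 - 5*x + 46)/(x**4 - x**3 + 2*x**2 - 4*x - 8) = -3/(x**2 + 4) - 4/(x + 1) + 2/(x - 2): now ∫(2/(x - 2)) dx + ∫(-4/(x + 1)) dx + ∫(-3/(x**2 + 4)) dx.
Step 2. Evaluate the standard form [assuming x > -1]: now -4*log(x + 1) + ∫(2/(x - 2)) dx + ∫(-3/(x**2 + 4)) dx.
Step 3. Evaluate the standard form [assuming x > 2]: now 2*log(x - 2) - 4*log(x + 1) + ∫(-3/(x**2 + 4)) dx.
Step 4. Evaluate the standard form: now 2*log(x - 2) - 4*log(x + 1) - 3*atan(x/2)/2.
Answer: 2*log(x - 2) - 4*log(x + 1) - 3*atan(x/2)/2.


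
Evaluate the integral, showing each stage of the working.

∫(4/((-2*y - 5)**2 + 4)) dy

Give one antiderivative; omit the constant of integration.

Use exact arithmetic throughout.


Step 1. Substitute u = -2*y - 5, turning ∫(4/((-2*y - 5)**2 + 4)) dy into ∫(-2/(u**2 + 4)) du: now ∫(-2/(u**2 + 4)) du.
Step 2. Evaluate the standard form: now -atan(u/2).
Step 3. Substitute back u = -2*y - 5: now atan(y + 5/2).
Answer: atan(y + 5/2).


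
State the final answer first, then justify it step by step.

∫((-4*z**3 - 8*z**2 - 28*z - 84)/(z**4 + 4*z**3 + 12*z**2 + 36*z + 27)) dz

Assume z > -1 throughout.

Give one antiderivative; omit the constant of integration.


The answer is -3*log(z + 1) - log(z + 3) + 2*atan(z/3)/3.
Step 1. Decompose ∫((-4*z**3 - 8*z**2 - 28*z - 84)/(z**4 + 4*z**3 + 12*z**2 + 36*z + 27)) dz by partial fractions, (-4*z**3 - 8*z**2 - 28*z - 84)/(z**4 + 4*z**3 + 12*z**2 + 36*z + 27) = 2/(z**2 + 9) - 1/(z + 3) - 3/(z + 1): now ∫(-3/(z + 1)) dz + ∫(-1/(z + 3)) dz + ∫(2/(z**2 + 9)) dz.
Step 2. Evaluate the standard form [assuming z > -3]: now -log(z + 3) + ∫(-3/(z + 1)) dz + ∫(2/(z**2 + 9)) dz.
Step 3. Evaluate the standard form [assuming z > -1]: now -3*log(z + 1) - log(z + 3) + ∫(2/(z**2 + 9)) dz.
Step 4. Evaluate the standard form: now -3*log(z + 1) - log(z + 3) + 2*atan(z/3)/3.
Answer: -3*log(z + 1) - log(z + 3) + 2*atan(z/3)/3.


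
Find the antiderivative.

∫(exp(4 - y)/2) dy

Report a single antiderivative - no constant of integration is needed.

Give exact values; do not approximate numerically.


Answer: -exp(4 - y)/2.


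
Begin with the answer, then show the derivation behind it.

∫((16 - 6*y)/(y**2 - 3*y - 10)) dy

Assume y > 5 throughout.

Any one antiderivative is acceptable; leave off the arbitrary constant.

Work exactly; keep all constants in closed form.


The answer is -2*log(y - 5) - 4*log(y + 2).
Step 1. Decompose ∫((16 - 6*y)/(y**2 - 3*y - 10)) dy by partial fractions, (16 - 6*y)/(y**2 - 3*y - 10) = -4/(y + 2) - 2/(y - 5): now ∫(-2/(y - 5)) dy + ∫(-4/(y + 2)) dy.
Step 2. Evaluate the standard form [assuming y > 5]: now -2*log(y - 5) + ∫(-4/(y + 2)) dy.
Step 3. Evaluate the standard form [assuming y > -2]: now -2*log(y - 5) - 4*log(y + 2).
Answer: -2*log(y - 5) - 4*log(y + 2).


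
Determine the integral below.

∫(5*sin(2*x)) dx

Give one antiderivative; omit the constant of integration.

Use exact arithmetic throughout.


Answer: -5*cos(2*x)/2.


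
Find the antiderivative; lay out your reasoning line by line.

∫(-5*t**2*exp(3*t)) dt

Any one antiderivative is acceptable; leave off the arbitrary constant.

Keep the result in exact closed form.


Step 1. Integrate ∫(-5*t**2*exp(3*t)) dt by parts with u = t**2, dv = (-5*exp(3*t)) dt, so v = -5*exp(3*t)/3: now -5*t**2*exp(3*t)/3 + ∫(10*t*exp(3*t)/3) dt.
Step 2. Integrate ∫(10*t*exp(3*t)/3) dt by parts with u = t, dv = (10*exp(3*t)/3) dt, so v = 10*exp(3*t)/9: now -5*t**2*exp(3*t)/3 + 10*t*exp(3*t)/9 + ∫(-10*exp(3*t)/9) dt.
Step 3. Evaluate the standard form: now -5*t**2*exp(3*t)/3 + 10*t*exp(3*t)/9 - 10*exp(3*t)/27.
Answer: -5*t**2*exp(3*t)/3 + 10*t*exp(3*t)/9 - 10*exp(3*t)/27.


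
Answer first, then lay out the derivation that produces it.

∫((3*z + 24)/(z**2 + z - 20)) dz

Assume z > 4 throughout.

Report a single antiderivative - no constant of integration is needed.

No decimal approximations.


The answer is 4*log(z - 4) - log(z + 5).
Step 1. Decompose ∫((3*z + 24)/(z**2 + z - 20)) dz by partial fractions, (3*z + 24)/(z**2 + z - 20) = -1/(z + 5) + 4/(z - 4): now ∫(4/(z - 4)) dz + ∫(-1/(z + 5)) dz.
Step 2. Evaluate the standard form [assuming z > -5]: now -log(z + 5) + ∫(4/(z - 4)) dz.
Step 3. Evaluate the standard form [assuming z > 4]: now 4*log(z - 4) - log(z + 5).
Answer: 4*log(z - 4) - log(z + 5).


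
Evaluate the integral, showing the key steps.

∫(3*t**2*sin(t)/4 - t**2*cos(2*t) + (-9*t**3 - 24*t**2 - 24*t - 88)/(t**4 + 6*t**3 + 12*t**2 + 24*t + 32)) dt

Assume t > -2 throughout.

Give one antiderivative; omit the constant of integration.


Step 1. Rewrite: now ∫(3*t**2*sin(t)/4) dt + ∫(-t**2*cos(2*t)) dt + ∫((-9*t**3 - 24*t**2 - 24*t - 88)/(t**4 + 6*t**3 + 12*t**2 + 24*t + 32)) dt.
Step 2. Decompose ∫((-9*t**3 - 24*t**2 - 24*t - 88)/(t**4 + 6*t**3 + 12*t**2 + 24*t + 32)) dt by partial fractions, (-9*t**3 - 24*t**2 - 24*t - 88)/(t**4 + 6*t**3 + 12*t**2 + 24*t + 32) = 2/(t**2 + 4) - 5/(t + 4) - 4/(t + 2): now ∫(3*t**2*sin(t)/4) dt + ∫(-t**2*cos(2*t)) dt + ∫(-4/(t + 2)) dt + ∫(-5/(t + 4)) dt + ∫(2/(t**2 + 4)) dt.
Step 3. Evaluate the standard form [assuming t > -4]: now -5*log(t + 4) + ∫(3*t**2*sin(t)/4) dt + ∫(-t**2*cos(2*t)) dt + ∫(-4/(t + 2)) dt + ∫(2/(t**2 + 4)) dt.
Step 4. Evaluate the standard form [assuming t > -2]: now -4*log(t + 2) - 5*log(t + 4) + ∫(3*t**2*sin(t)/4) dt + ∫(-t**2*cos(2*t)) dt + ∫(2/(t**2 + 4)) dt.
Step 5. Evaluate the standard form: now -4*log(t + 2) - 5*log(t + 4) + atan(t/2) + ∫(3*t**2*sin(t)/4) dt + ∫(-t**2*cos(2*t)) dt.
Step 6. Integrate ∫(-t**2*cos(2*t)) dt by parts with u = t**2, dv = (-cos(2*t)) dt, so v = -sin(2*t)/2: now -t**2*sin(2*t)/2 - 4*log(t + 2) - 5*log(t + 4) + atan(t/2) + ∫(t*sin(2*t)) dt + ∫(3*t**2*sin(t)/4) dt.
Step 7. Integrate ∫(t*sin(2*t)) dt by parts with u = t, dv = (sin(2*t)) dt, so v = -cos(2*t)/2: now -t**2*sin(2*t)/2 - t*cos(2*t)/2 - 4*log(t + 2) - 5*log(t + 4) + atan(t/2) + ∫(3*t**2*sin(t)/4) dt + ∫(cos(2*t)/2) dt.
Step 8. Evaluate the standard form: now -t**2*sin(2*t)/2 - t*cos(2*t)/2 - 4*log(t + 2) - 5*log(t + 4) + sin(2*t)/4 + atan(t/2) + ∫(3*t**2*sin(t)/4) dt.
Step 9. Integrate ∫(3*t**2*sin(t)/4) dt by parts with u = t**2, dv = (3*sin(t)/4) dt, so v = -3*cos(t)/4: now -t**2*sin(2*t)/2 - 3*t**2*cos(t)/4 - t*cos(2*t)/2 - 4*log(t + 2) - 5*log(t + 4) + sin(2*t)/4 + atan(t/2) + ∫(3*t*cos(t)/2) dt.
Step 10. Integrate ∫(3*t*cos(t)/2) dt by parts with u = t, dv = (3*cos(t)/2) dt, so v = 3*sin(t)/2: now -t**2*sin(2*t)/2 - 3*t**2*cos(t)/4 + 3*t*sin(t)/2 - t*cos(2*t)/2 - 4*log(t + 2) - 5*log(t + 4) + sin(2*t)/4 + atan(t/2) + ∫(-3*sin(t)/2) dt.
Step 11. Evaluate the standard form: now -t**2*sin(2*t)/2 - 3*t**2*cos(t)/4 + 3*t*sin(t)/2 - t*cos(2*t)/2 - 4*log(t + 2) - 5*log(t + 4) + sin(2*t)/4 + 3*cos(t)/2 + atan(t/2).
Answer: -t**2*sin(2*t)/2 - 3*t**2*cos(t)/4 + 3*t*sin(t)/2 - t*cos(2*t)/2 - 4*log(t + 2) - 5*log(t + 4) + sin(2*t)/4 + 3*cos(t)/2 + atan(t/2).


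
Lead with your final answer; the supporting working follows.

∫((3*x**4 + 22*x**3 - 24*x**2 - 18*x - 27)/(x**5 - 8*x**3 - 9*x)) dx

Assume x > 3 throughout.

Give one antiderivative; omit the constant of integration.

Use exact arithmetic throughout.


The answer is 3*log(x) + 3*log(x - 3) - 3*log(x + 3) + 4*atan(x).
Step 1. Decompose ∫((3*x**4 + 22*x**3 - 24*x**2 - 18*x - 27)/(x**5 - 8*x**3 - 9*x)) dx by partial fractions, (3*x**4 + 22*x**3 - 24*x**2 - 18*x - 27)/(x**5 - 8*x**3 - 9*x) = 4/(x**2 + 1) - 3/(x + 3) + 3/(x - 3) + 3/x: now ∫(3/x) dx + ∫(3/(x - 3)) dx + ∫(-3/(x + 3)) dx + ∫(4/(x**2 + 1)) dx.
Step 2. Evaluate the standard form [assuming x > 0]: now 3*log(x) + ∫(3/(x - 3)) dx + ∫(-3/(x + 3)) dx + ∫(4/(x**2 + 1)) dx.
Step 3. Evaluate the standard form [assuming x > -3]: now 3*log(x) - 3*log(x + 3) + ∫(3/(x - 3)) dx + ∫(4/(x**2 + 1)) dx.
Step 4. Evaluate the standard form [assuming x > 3]: now 3*log(x) + 3*log(x - 3) - 3*log(x + 3) + ∫(4/(x**2 + 1)) dx.
Step 5. Evaluate the standard form: now 3*log(x) + 3*log(x - 3) - 3*log(x + 3) + 4*atan(x).
Answer: 3*log(x) + 3*log(x - 3) - 3*log(x + 3) + 4*atan(x).


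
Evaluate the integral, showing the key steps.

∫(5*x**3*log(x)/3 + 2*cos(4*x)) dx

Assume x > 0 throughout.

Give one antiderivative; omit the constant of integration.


Step 1. Rewrite: now ∫(5*x**3*log(x)/3) dx + ∫(2*cos(4*x)) dx.
Step 2. Evaluate the standard form: now sin(4*x)/2 + ∫(5*x**3*log(x)/3) dx.
Step 3. Integrate ∫(5*x**3*log(x)/3) dx by parts with u = log(x), dv = (5*x**3/3) dx, so v = 5*x**4/12 [assuming x > 0]: now 5*x**4*log(x)/12 + sin(4*x)/2 + ∫(-5*x**3/12) dx.
Step 4. Evaluate the standard form: now 5*x**4*log(x)/12 - 5*x**4/48 + sin(4*x)/2.
Answer: 5*x**4*log(x)/12 - 5*x**4/48 + sin(4*x)/2.


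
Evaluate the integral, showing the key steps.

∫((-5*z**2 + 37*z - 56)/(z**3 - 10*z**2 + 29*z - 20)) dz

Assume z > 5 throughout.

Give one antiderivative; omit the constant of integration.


Step 1. Decompose ∫((-5*z**2 + 37*z - 56)/(z**3 - 10*z**2 + 29*z - 20)) dz by partial fractions, (-5*z**2 + 37*z - 56)/(z**3 - 10*z**2 + 29*z - 20) = -2/(z - 1) - 4/(z - 4) + 1/(z - 5): now ∫(1/(z - 5)) dz + ∫(-4/(z - 4)) dz + ∫(-2/(z - 1)) dz.
Step 2. Evaluate the standard form [assuming z > 4]: now -4*log(z - 4) + ∫(1/(z - 5)) dz + ∫(-2/(z - 1)) dz.
Step 3. Evaluate the standard form [assuming z > 5]: now log(z - 5) - 4*log(z - 4) + ∫(-2/(z - 1)) dz.
Step 4. Evaluate the standard form [assuming z > 1]: now log(z - 5) - 4*log(z - 4) - 2*log(z - 1).
Answer: log(z - 5) - 4*log(z - 4) - 2*log(z - 1).


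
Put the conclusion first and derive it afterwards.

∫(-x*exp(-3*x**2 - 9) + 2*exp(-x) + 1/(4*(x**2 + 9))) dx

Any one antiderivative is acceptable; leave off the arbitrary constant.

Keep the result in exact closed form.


The answer is exp(-3*x**2 - 9)/6 + atan(x/3)/12 - 2*exp(-x).
Step 1. Rewrite: now ∫(-x*exp(-3*x**2 - 9)) dx + ∫(1/(4*(x**2 + 9))) dx + ∫(2*exp(-x)) dx.
Step 2. Substitute u = x**2 + 3, turning ∫(-x*exp(-3*x**2 - 9)) dx into ∫(-exp(-3*u)/2) du: now ∫(1/(4*(x**2 + 9))) dx + ∫(-exp(-3*u)/2) du + ∫(2*exp(-x)) dx.
Step 3. Evaluate the standard form: now ∫(1/(4*(x**2 + 9))) dx + ∫(2*exp(-x)) dx + exp(-3*u)/6.
Step 4. Substitute back u = x**2 + 3: now exp(-3*x**2 - 9)/6 + ∫(1/(4*(x**2 + 9))) dx + ∫(2*exp(-x)) dx.
Step 5. Evaluate the standard form: now exp(-3*x**2 - 9)/6 + atan(x/3)/12 + ∫(2*exp(-x)) dx.
Step 6. Evaluate the standard form: now exp(-3*x**2 - 9)/6 + atan(x/3)/12 - 2*exp(-x).
Answer: exp(-3*x**2 - 9)/6 + atan(x/3)/12 - 2*exp(-x).


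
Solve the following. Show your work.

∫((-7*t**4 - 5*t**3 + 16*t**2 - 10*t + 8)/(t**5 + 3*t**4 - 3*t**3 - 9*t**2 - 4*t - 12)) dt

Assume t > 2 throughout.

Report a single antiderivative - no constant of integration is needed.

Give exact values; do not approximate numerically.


Step 1. Decompose ∫((-7*t**4 - 5*t**3 + 16*t**2 - 10*t + 8)/(t**5 + 3*t**4 - 3*t**3 - 9*t**2 - 4*t - 12)) dt by partial fractions, (-7*t**4 - 5*t**3 + 16*t**2 - 10*t + 8)/(t**5 + 3*t**4 - 3*t**3 - 9*t**2 - 4*t - 12) = 1/(t**2 + 1) - 5/(t + 3) - 1/(t + 2) - 1/(t - 2): now ∫(-1/(t - 2)) dt + ∫(-1/(t + 2)) dt + ∫(-5/(t + 3)) dt + ∫(1/(t**2 + 1)) dt.
Step 2. Evaluate the standard form [assuming t > 2]: now -log(t - 2) + ∫(-1/(t + 2)) dt + ∫(-5/(t + 3)) dt + ∫(1/(t**2 + 1)) dt.
Step 3. Evaluate the standard form [assuming t > -3]: now -log(t - 2) - 5*log(t + 3) + ∫(-1/(t + 2)) dt + ∫(1/(t**2 + 1)) dt.
Step 4. Evaluate the standard form [assuming t > -2]: now -log(t - 2) - log(t + 2) - 5*log(t + 3) + ∫(1/(t**2 + 1)) dt.
Step 5. Evaluate the standard form: now -log(t - 2) - log(t + 2) - 5*log(t + 3) + atan(t).
Answer: -log(t - 2) - log(t + 2) - 5*log(t + 3) + atan(t).


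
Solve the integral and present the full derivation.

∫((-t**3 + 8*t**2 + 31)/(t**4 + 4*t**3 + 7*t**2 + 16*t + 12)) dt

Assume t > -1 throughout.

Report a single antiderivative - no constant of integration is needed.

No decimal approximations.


Step 1. Decompose ∫((-t**3 + 8*t**2 + 31)/(t**4 + 4*t**3 + 7*t**2 + 16*t + 12)) dt by partial fractions, (-t**3 + 8*t**2 + 31)/(t**4 + 4*t**3 + 7*t**2 + 16*t + 12) = 1/(t**2 + 4) - 5/(t + 3) + 4/(t + 1): now ∫(4/(t + 1)) dt + ∫(-5/(t + 3)) dt + ∫(1/(t**2 + 4)) dt.
Step 2. Evaluate the standard form [assuming t > -3]: now -5*log(t + 3) + ∫(4/(t + 1)) dt + ∫(1/(t**2 + 4)) dt.
Step 3. Evaluate the standard form [assuming t > -1]: now 4*log(t + 1) - 5*log(t + 3) + ∫(1/(t**2 + 4)) dt.
Step 4. Evaluate the standard form: now 4*log(t + 1) - 5*log(t + 3) + atan(t/2)/2.
Answer: 4*log(t + 1) - 5*log(t + 3) + atan(t/2)/2.


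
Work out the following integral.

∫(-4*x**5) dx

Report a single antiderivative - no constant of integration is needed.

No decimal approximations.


Answer: -2*x**6/3.


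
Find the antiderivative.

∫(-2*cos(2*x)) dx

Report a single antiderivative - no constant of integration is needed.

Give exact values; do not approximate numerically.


Answer: -sin(2*x).


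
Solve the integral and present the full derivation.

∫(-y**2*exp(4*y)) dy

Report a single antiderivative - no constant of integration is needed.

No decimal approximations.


Step 1. Integrate ∫(-y**2*exp(4*y)) dy by parts with u = y**2, dv = (-exp(4*y)) dy, so v = -exp(4*y)/4: now -y**2*exp(4*y)/4 + ∫(y*exp(4*y)/2) dy.
Step 2. Integrate ∫(y*exp(4*y)/2) dy by parts with u = y, dv = (exp(4*y)/2) dy, so v = exp(4*y)/8: now -y**2*exp(4*y)/4 + y*exp(4*y)/8 + ∫(-exp(4*y)/8) dy.
Step 3. Evaluate the standard form: now -y**2*exp(4*y)/4 + y*exp(4*y)/8 - exp(4*y)/32.
Answer: -y**2*exp(4*y)/4 + y*exp(4*y)/8 - exp(4*y)/32.
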